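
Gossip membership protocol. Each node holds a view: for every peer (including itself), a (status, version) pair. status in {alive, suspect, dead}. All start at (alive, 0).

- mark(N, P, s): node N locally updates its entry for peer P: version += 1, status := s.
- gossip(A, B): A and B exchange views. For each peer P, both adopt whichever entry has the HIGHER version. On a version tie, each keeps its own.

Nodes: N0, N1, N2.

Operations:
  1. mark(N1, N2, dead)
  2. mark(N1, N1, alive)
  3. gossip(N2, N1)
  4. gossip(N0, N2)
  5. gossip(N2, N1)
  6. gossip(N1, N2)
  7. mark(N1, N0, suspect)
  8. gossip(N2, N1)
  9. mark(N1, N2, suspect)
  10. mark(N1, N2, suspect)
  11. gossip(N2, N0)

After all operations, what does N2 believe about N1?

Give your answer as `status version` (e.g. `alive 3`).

Answer: alive 1

Derivation:
Op 1: N1 marks N2=dead -> (dead,v1)
Op 2: N1 marks N1=alive -> (alive,v1)
Op 3: gossip N2<->N1 -> N2.N0=(alive,v0) N2.N1=(alive,v1) N2.N2=(dead,v1) | N1.N0=(alive,v0) N1.N1=(alive,v1) N1.N2=(dead,v1)
Op 4: gossip N0<->N2 -> N0.N0=(alive,v0) N0.N1=(alive,v1) N0.N2=(dead,v1) | N2.N0=(alive,v0) N2.N1=(alive,v1) N2.N2=(dead,v1)
Op 5: gossip N2<->N1 -> N2.N0=(alive,v0) N2.N1=(alive,v1) N2.N2=(dead,v1) | N1.N0=(alive,v0) N1.N1=(alive,v1) N1.N2=(dead,v1)
Op 6: gossip N1<->N2 -> N1.N0=(alive,v0) N1.N1=(alive,v1) N1.N2=(dead,v1) | N2.N0=(alive,v0) N2.N1=(alive,v1) N2.N2=(dead,v1)
Op 7: N1 marks N0=suspect -> (suspect,v1)
Op 8: gossip N2<->N1 -> N2.N0=(suspect,v1) N2.N1=(alive,v1) N2.N2=(dead,v1) | N1.N0=(suspect,v1) N1.N1=(alive,v1) N1.N2=(dead,v1)
Op 9: N1 marks N2=suspect -> (suspect,v2)
Op 10: N1 marks N2=suspect -> (suspect,v3)
Op 11: gossip N2<->N0 -> N2.N0=(suspect,v1) N2.N1=(alive,v1) N2.N2=(dead,v1) | N0.N0=(suspect,v1) N0.N1=(alive,v1) N0.N2=(dead,v1)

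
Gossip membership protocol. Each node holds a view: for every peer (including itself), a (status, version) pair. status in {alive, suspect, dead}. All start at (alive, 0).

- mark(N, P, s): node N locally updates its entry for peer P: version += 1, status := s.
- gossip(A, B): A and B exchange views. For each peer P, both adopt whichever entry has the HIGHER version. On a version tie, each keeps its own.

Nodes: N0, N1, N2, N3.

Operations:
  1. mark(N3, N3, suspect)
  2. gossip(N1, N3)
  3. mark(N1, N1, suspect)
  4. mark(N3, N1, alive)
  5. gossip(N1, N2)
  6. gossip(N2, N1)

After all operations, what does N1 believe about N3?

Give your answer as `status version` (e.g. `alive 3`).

Answer: suspect 1

Derivation:
Op 1: N3 marks N3=suspect -> (suspect,v1)
Op 2: gossip N1<->N3 -> N1.N0=(alive,v0) N1.N1=(alive,v0) N1.N2=(alive,v0) N1.N3=(suspect,v1) | N3.N0=(alive,v0) N3.N1=(alive,v0) N3.N2=(alive,v0) N3.N3=(suspect,v1)
Op 3: N1 marks N1=suspect -> (suspect,v1)
Op 4: N3 marks N1=alive -> (alive,v1)
Op 5: gossip N1<->N2 -> N1.N0=(alive,v0) N1.N1=(suspect,v1) N1.N2=(alive,v0) N1.N3=(suspect,v1) | N2.N0=(alive,v0) N2.N1=(suspect,v1) N2.N2=(alive,v0) N2.N3=(suspect,v1)
Op 6: gossip N2<->N1 -> N2.N0=(alive,v0) N2.N1=(suspect,v1) N2.N2=(alive,v0) N2.N3=(suspect,v1) | N1.N0=(alive,v0) N1.N1=(suspect,v1) N1.N2=(alive,v0) N1.N3=(suspect,v1)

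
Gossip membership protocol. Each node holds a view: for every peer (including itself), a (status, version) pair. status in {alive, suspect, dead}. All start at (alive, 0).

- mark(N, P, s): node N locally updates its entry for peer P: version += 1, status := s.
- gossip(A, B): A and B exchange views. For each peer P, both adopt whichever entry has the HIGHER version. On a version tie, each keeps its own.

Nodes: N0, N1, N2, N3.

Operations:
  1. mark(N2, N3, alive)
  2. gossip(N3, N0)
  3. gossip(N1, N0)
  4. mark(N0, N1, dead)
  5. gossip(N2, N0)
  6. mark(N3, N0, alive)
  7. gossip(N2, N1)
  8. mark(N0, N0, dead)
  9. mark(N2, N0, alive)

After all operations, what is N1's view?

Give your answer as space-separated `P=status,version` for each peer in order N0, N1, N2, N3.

Op 1: N2 marks N3=alive -> (alive,v1)
Op 2: gossip N3<->N0 -> N3.N0=(alive,v0) N3.N1=(alive,v0) N3.N2=(alive,v0) N3.N3=(alive,v0) | N0.N0=(alive,v0) N0.N1=(alive,v0) N0.N2=(alive,v0) N0.N3=(alive,v0)
Op 3: gossip N1<->N0 -> N1.N0=(alive,v0) N1.N1=(alive,v0) N1.N2=(alive,v0) N1.N3=(alive,v0) | N0.N0=(alive,v0) N0.N1=(alive,v0) N0.N2=(alive,v0) N0.N3=(alive,v0)
Op 4: N0 marks N1=dead -> (dead,v1)
Op 5: gossip N2<->N0 -> N2.N0=(alive,v0) N2.N1=(dead,v1) N2.N2=(alive,v0) N2.N3=(alive,v1) | N0.N0=(alive,v0) N0.N1=(dead,v1) N0.N2=(alive,v0) N0.N3=(alive,v1)
Op 6: N3 marks N0=alive -> (alive,v1)
Op 7: gossip N2<->N1 -> N2.N0=(alive,v0) N2.N1=(dead,v1) N2.N2=(alive,v0) N2.N3=(alive,v1) | N1.N0=(alive,v0) N1.N1=(dead,v1) N1.N2=(alive,v0) N1.N3=(alive,v1)
Op 8: N0 marks N0=dead -> (dead,v1)
Op 9: N2 marks N0=alive -> (alive,v1)

Answer: N0=alive,0 N1=dead,1 N2=alive,0 N3=alive,1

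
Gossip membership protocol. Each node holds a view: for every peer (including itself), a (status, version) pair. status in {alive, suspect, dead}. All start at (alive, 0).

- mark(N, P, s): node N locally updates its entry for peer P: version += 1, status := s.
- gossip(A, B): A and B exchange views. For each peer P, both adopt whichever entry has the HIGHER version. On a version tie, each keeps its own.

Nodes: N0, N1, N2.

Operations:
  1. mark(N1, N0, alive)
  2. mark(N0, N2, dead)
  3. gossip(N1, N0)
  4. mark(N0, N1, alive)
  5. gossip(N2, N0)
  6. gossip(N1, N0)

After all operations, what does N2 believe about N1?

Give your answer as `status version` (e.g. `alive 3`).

Answer: alive 1

Derivation:
Op 1: N1 marks N0=alive -> (alive,v1)
Op 2: N0 marks N2=dead -> (dead,v1)
Op 3: gossip N1<->N0 -> N1.N0=(alive,v1) N1.N1=(alive,v0) N1.N2=(dead,v1) | N0.N0=(alive,v1) N0.N1=(alive,v0) N0.N2=(dead,v1)
Op 4: N0 marks N1=alive -> (alive,v1)
Op 5: gossip N2<->N0 -> N2.N0=(alive,v1) N2.N1=(alive,v1) N2.N2=(dead,v1) | N0.N0=(alive,v1) N0.N1=(alive,v1) N0.N2=(dead,v1)
Op 6: gossip N1<->N0 -> N1.N0=(alive,v1) N1.N1=(alive,v1) N1.N2=(dead,v1) | N0.N0=(alive,v1) N0.N1=(alive,v1) N0.N2=(dead,v1)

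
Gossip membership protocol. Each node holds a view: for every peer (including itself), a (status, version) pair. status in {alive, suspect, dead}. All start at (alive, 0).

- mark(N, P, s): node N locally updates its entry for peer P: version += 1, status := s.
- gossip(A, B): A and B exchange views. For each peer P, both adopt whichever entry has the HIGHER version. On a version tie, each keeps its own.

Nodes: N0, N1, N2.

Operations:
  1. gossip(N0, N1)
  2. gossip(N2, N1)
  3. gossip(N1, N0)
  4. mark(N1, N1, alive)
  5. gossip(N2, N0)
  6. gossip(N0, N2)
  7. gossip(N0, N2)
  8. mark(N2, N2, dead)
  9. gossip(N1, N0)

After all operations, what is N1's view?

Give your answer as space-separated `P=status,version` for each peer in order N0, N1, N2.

Op 1: gossip N0<->N1 -> N0.N0=(alive,v0) N0.N1=(alive,v0) N0.N2=(alive,v0) | N1.N0=(alive,v0) N1.N1=(alive,v0) N1.N2=(alive,v0)
Op 2: gossip N2<->N1 -> N2.N0=(alive,v0) N2.N1=(alive,v0) N2.N2=(alive,v0) | N1.N0=(alive,v0) N1.N1=(alive,v0) N1.N2=(alive,v0)
Op 3: gossip N1<->N0 -> N1.N0=(alive,v0) N1.N1=(alive,v0) N1.N2=(alive,v0) | N0.N0=(alive,v0) N0.N1=(alive,v0) N0.N2=(alive,v0)
Op 4: N1 marks N1=alive -> (alive,v1)
Op 5: gossip N2<->N0 -> N2.N0=(alive,v0) N2.N1=(alive,v0) N2.N2=(alive,v0) | N0.N0=(alive,v0) N0.N1=(alive,v0) N0.N2=(alive,v0)
Op 6: gossip N0<->N2 -> N0.N0=(alive,v0) N0.N1=(alive,v0) N0.N2=(alive,v0) | N2.N0=(alive,v0) N2.N1=(alive,v0) N2.N2=(alive,v0)
Op 7: gossip N0<->N2 -> N0.N0=(alive,v0) N0.N1=(alive,v0) N0.N2=(alive,v0) | N2.N0=(alive,v0) N2.N1=(alive,v0) N2.N2=(alive,v0)
Op 8: N2 marks N2=dead -> (dead,v1)
Op 9: gossip N1<->N0 -> N1.N0=(alive,v0) N1.N1=(alive,v1) N1.N2=(alive,v0) | N0.N0=(alive,v0) N0.N1=(alive,v1) N0.N2=(alive,v0)

Answer: N0=alive,0 N1=alive,1 N2=alive,0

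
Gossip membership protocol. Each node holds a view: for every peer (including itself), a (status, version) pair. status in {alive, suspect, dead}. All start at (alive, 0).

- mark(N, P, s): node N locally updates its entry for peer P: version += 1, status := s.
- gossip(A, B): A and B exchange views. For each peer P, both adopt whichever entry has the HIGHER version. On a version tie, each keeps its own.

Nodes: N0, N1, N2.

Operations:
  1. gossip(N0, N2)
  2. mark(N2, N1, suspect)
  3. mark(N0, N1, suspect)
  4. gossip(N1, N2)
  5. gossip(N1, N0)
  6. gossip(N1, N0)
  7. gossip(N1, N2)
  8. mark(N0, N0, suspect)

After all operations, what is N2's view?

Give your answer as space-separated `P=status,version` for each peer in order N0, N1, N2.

Op 1: gossip N0<->N2 -> N0.N0=(alive,v0) N0.N1=(alive,v0) N0.N2=(alive,v0) | N2.N0=(alive,v0) N2.N1=(alive,v0) N2.N2=(alive,v0)
Op 2: N2 marks N1=suspect -> (suspect,v1)
Op 3: N0 marks N1=suspect -> (suspect,v1)
Op 4: gossip N1<->N2 -> N1.N0=(alive,v0) N1.N1=(suspect,v1) N1.N2=(alive,v0) | N2.N0=(alive,v0) N2.N1=(suspect,v1) N2.N2=(alive,v0)
Op 5: gossip N1<->N0 -> N1.N0=(alive,v0) N1.N1=(suspect,v1) N1.N2=(alive,v0) | N0.N0=(alive,v0) N0.N1=(suspect,v1) N0.N2=(alive,v0)
Op 6: gossip N1<->N0 -> N1.N0=(alive,v0) N1.N1=(suspect,v1) N1.N2=(alive,v0) | N0.N0=(alive,v0) N0.N1=(suspect,v1) N0.N2=(alive,v0)
Op 7: gossip N1<->N2 -> N1.N0=(alive,v0) N1.N1=(suspect,v1) N1.N2=(alive,v0) | N2.N0=(alive,v0) N2.N1=(suspect,v1) N2.N2=(alive,v0)
Op 8: N0 marks N0=suspect -> (suspect,v1)

Answer: N0=alive,0 N1=suspect,1 N2=alive,0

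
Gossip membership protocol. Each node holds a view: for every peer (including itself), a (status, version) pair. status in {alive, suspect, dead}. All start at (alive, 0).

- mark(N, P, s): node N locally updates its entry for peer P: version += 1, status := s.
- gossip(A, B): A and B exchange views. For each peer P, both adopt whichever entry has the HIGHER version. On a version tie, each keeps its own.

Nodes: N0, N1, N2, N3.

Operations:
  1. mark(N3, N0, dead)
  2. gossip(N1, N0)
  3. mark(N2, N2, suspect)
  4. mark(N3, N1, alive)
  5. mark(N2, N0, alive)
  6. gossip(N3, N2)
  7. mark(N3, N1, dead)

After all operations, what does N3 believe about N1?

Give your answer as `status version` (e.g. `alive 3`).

Op 1: N3 marks N0=dead -> (dead,v1)
Op 2: gossip N1<->N0 -> N1.N0=(alive,v0) N1.N1=(alive,v0) N1.N2=(alive,v0) N1.N3=(alive,v0) | N0.N0=(alive,v0) N0.N1=(alive,v0) N0.N2=(alive,v0) N0.N3=(alive,v0)
Op 3: N2 marks N2=suspect -> (suspect,v1)
Op 4: N3 marks N1=alive -> (alive,v1)
Op 5: N2 marks N0=alive -> (alive,v1)
Op 6: gossip N3<->N2 -> N3.N0=(dead,v1) N3.N1=(alive,v1) N3.N2=(suspect,v1) N3.N3=(alive,v0) | N2.N0=(alive,v1) N2.N1=(alive,v1) N2.N2=(suspect,v1) N2.N3=(alive,v0)
Op 7: N3 marks N1=dead -> (dead,v2)

Answer: dead 2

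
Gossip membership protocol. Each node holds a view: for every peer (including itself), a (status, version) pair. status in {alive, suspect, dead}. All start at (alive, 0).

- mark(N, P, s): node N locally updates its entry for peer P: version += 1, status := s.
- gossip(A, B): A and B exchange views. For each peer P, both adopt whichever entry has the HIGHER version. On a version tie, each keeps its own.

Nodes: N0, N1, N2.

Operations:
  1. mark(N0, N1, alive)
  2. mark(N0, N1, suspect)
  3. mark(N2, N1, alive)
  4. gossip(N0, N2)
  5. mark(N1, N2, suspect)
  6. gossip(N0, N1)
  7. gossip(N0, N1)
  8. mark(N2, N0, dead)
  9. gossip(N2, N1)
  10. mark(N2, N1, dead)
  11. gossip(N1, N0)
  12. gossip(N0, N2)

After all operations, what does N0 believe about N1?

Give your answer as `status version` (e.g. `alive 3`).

Op 1: N0 marks N1=alive -> (alive,v1)
Op 2: N0 marks N1=suspect -> (suspect,v2)
Op 3: N2 marks N1=alive -> (alive,v1)
Op 4: gossip N0<->N2 -> N0.N0=(alive,v0) N0.N1=(suspect,v2) N0.N2=(alive,v0) | N2.N0=(alive,v0) N2.N1=(suspect,v2) N2.N2=(alive,v0)
Op 5: N1 marks N2=suspect -> (suspect,v1)
Op 6: gossip N0<->N1 -> N0.N0=(alive,v0) N0.N1=(suspect,v2) N0.N2=(suspect,v1) | N1.N0=(alive,v0) N1.N1=(suspect,v2) N1.N2=(suspect,v1)
Op 7: gossip N0<->N1 -> N0.N0=(alive,v0) N0.N1=(suspect,v2) N0.N2=(suspect,v1) | N1.N0=(alive,v0) N1.N1=(suspect,v2) N1.N2=(suspect,v1)
Op 8: N2 marks N0=dead -> (dead,v1)
Op 9: gossip N2<->N1 -> N2.N0=(dead,v1) N2.N1=(suspect,v2) N2.N2=(suspect,v1) | N1.N0=(dead,v1) N1.N1=(suspect,v2) N1.N2=(suspect,v1)
Op 10: N2 marks N1=dead -> (dead,v3)
Op 11: gossip N1<->N0 -> N1.N0=(dead,v1) N1.N1=(suspect,v2) N1.N2=(suspect,v1) | N0.N0=(dead,v1) N0.N1=(suspect,v2) N0.N2=(suspect,v1)
Op 12: gossip N0<->N2 -> N0.N0=(dead,v1) N0.N1=(dead,v3) N0.N2=(suspect,v1) | N2.N0=(dead,v1) N2.N1=(dead,v3) N2.N2=(suspect,v1)

Answer: dead 3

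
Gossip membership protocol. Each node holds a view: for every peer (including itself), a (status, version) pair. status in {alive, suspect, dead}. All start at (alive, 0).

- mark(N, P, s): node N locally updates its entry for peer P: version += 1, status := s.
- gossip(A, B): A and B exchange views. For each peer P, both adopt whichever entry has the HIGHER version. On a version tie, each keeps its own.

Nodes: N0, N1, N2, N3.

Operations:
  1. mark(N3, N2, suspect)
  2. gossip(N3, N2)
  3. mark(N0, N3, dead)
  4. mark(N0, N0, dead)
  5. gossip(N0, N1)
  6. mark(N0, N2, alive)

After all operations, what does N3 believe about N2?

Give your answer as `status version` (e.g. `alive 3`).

Op 1: N3 marks N2=suspect -> (suspect,v1)
Op 2: gossip N3<->N2 -> N3.N0=(alive,v0) N3.N1=(alive,v0) N3.N2=(suspect,v1) N3.N3=(alive,v0) | N2.N0=(alive,v0) N2.N1=(alive,v0) N2.N2=(suspect,v1) N2.N3=(alive,v0)
Op 3: N0 marks N3=dead -> (dead,v1)
Op 4: N0 marks N0=dead -> (dead,v1)
Op 5: gossip N0<->N1 -> N0.N0=(dead,v1) N0.N1=(alive,v0) N0.N2=(alive,v0) N0.N3=(dead,v1) | N1.N0=(dead,v1) N1.N1=(alive,v0) N1.N2=(alive,v0) N1.N3=(dead,v1)
Op 6: N0 marks N2=alive -> (alive,v1)

Answer: suspect 1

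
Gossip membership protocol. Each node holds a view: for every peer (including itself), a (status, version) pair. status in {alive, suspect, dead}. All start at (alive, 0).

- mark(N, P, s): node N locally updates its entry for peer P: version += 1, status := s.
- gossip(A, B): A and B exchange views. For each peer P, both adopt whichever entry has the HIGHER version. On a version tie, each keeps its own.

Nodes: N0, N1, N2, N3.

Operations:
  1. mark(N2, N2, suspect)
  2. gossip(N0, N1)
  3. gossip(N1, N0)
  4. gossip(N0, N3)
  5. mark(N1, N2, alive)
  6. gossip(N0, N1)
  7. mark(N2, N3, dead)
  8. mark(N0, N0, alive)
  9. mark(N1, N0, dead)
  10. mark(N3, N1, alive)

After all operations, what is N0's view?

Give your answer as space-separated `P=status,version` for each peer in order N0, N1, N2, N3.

Op 1: N2 marks N2=suspect -> (suspect,v1)
Op 2: gossip N0<->N1 -> N0.N0=(alive,v0) N0.N1=(alive,v0) N0.N2=(alive,v0) N0.N3=(alive,v0) | N1.N0=(alive,v0) N1.N1=(alive,v0) N1.N2=(alive,v0) N1.N3=(alive,v0)
Op 3: gossip N1<->N0 -> N1.N0=(alive,v0) N1.N1=(alive,v0) N1.N2=(alive,v0) N1.N3=(alive,v0) | N0.N0=(alive,v0) N0.N1=(alive,v0) N0.N2=(alive,v0) N0.N3=(alive,v0)
Op 4: gossip N0<->N3 -> N0.N0=(alive,v0) N0.N1=(alive,v0) N0.N2=(alive,v0) N0.N3=(alive,v0) | N3.N0=(alive,v0) N3.N1=(alive,v0) N3.N2=(alive,v0) N3.N3=(alive,v0)
Op 5: N1 marks N2=alive -> (alive,v1)
Op 6: gossip N0<->N1 -> N0.N0=(alive,v0) N0.N1=(alive,v0) N0.N2=(alive,v1) N0.N3=(alive,v0) | N1.N0=(alive,v0) N1.N1=(alive,v0) N1.N2=(alive,v1) N1.N3=(alive,v0)
Op 7: N2 marks N3=dead -> (dead,v1)
Op 8: N0 marks N0=alive -> (alive,v1)
Op 9: N1 marks N0=dead -> (dead,v1)
Op 10: N3 marks N1=alive -> (alive,v1)

Answer: N0=alive,1 N1=alive,0 N2=alive,1 N3=alive,0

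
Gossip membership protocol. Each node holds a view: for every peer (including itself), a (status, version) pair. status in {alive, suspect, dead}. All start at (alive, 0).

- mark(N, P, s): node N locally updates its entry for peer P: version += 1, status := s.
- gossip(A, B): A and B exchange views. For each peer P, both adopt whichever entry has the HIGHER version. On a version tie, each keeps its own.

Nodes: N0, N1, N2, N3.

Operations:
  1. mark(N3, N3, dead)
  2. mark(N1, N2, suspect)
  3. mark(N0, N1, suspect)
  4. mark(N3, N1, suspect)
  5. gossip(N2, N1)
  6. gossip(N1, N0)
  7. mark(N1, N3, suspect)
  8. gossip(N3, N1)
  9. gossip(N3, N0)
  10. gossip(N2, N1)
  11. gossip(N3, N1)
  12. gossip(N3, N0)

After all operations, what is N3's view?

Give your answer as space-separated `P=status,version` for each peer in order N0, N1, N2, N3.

Op 1: N3 marks N3=dead -> (dead,v1)
Op 2: N1 marks N2=suspect -> (suspect,v1)
Op 3: N0 marks N1=suspect -> (suspect,v1)
Op 4: N3 marks N1=suspect -> (suspect,v1)
Op 5: gossip N2<->N1 -> N2.N0=(alive,v0) N2.N1=(alive,v0) N2.N2=(suspect,v1) N2.N3=(alive,v0) | N1.N0=(alive,v0) N1.N1=(alive,v0) N1.N2=(suspect,v1) N1.N3=(alive,v0)
Op 6: gossip N1<->N0 -> N1.N0=(alive,v0) N1.N1=(suspect,v1) N1.N2=(suspect,v1) N1.N3=(alive,v0) | N0.N0=(alive,v0) N0.N1=(suspect,v1) N0.N2=(suspect,v1) N0.N3=(alive,v0)
Op 7: N1 marks N3=suspect -> (suspect,v1)
Op 8: gossip N3<->N1 -> N3.N0=(alive,v0) N3.N1=(suspect,v1) N3.N2=(suspect,v1) N3.N3=(dead,v1) | N1.N0=(alive,v0) N1.N1=(suspect,v1) N1.N2=(suspect,v1) N1.N3=(suspect,v1)
Op 9: gossip N3<->N0 -> N3.N0=(alive,v0) N3.N1=(suspect,v1) N3.N2=(suspect,v1) N3.N3=(dead,v1) | N0.N0=(alive,v0) N0.N1=(suspect,v1) N0.N2=(suspect,v1) N0.N3=(dead,v1)
Op 10: gossip N2<->N1 -> N2.N0=(alive,v0) N2.N1=(suspect,v1) N2.N2=(suspect,v1) N2.N3=(suspect,v1) | N1.N0=(alive,v0) N1.N1=(suspect,v1) N1.N2=(suspect,v1) N1.N3=(suspect,v1)
Op 11: gossip N3<->N1 -> N3.N0=(alive,v0) N3.N1=(suspect,v1) N3.N2=(suspect,v1) N3.N3=(dead,v1) | N1.N0=(alive,v0) N1.N1=(suspect,v1) N1.N2=(suspect,v1) N1.N3=(suspect,v1)
Op 12: gossip N3<->N0 -> N3.N0=(alive,v0) N3.N1=(suspect,v1) N3.N2=(suspect,v1) N3.N3=(dead,v1) | N0.N0=(alive,v0) N0.N1=(suspect,v1) N0.N2=(suspect,v1) N0.N3=(dead,v1)

Answer: N0=alive,0 N1=suspect,1 N2=suspect,1 N3=dead,1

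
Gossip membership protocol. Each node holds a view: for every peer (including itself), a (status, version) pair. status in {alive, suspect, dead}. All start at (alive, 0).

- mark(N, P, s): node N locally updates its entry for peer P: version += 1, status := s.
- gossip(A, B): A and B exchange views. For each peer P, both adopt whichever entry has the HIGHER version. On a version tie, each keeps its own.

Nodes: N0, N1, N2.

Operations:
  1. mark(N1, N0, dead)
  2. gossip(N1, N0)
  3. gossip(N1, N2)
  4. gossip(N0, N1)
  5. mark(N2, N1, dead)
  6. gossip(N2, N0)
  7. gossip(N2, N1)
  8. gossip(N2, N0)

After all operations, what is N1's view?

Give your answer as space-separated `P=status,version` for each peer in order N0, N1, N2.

Answer: N0=dead,1 N1=dead,1 N2=alive,0

Derivation:
Op 1: N1 marks N0=dead -> (dead,v1)
Op 2: gossip N1<->N0 -> N1.N0=(dead,v1) N1.N1=(alive,v0) N1.N2=(alive,v0) | N0.N0=(dead,v1) N0.N1=(alive,v0) N0.N2=(alive,v0)
Op 3: gossip N1<->N2 -> N1.N0=(dead,v1) N1.N1=(alive,v0) N1.N2=(alive,v0) | N2.N0=(dead,v1) N2.N1=(alive,v0) N2.N2=(alive,v0)
Op 4: gossip N0<->N1 -> N0.N0=(dead,v1) N0.N1=(alive,v0) N0.N2=(alive,v0) | N1.N0=(dead,v1) N1.N1=(alive,v0) N1.N2=(alive,v0)
Op 5: N2 marks N1=dead -> (dead,v1)
Op 6: gossip N2<->N0 -> N2.N0=(dead,v1) N2.N1=(dead,v1) N2.N2=(alive,v0) | N0.N0=(dead,v1) N0.N1=(dead,v1) N0.N2=(alive,v0)
Op 7: gossip N2<->N1 -> N2.N0=(dead,v1) N2.N1=(dead,v1) N2.N2=(alive,v0) | N1.N0=(dead,v1) N1.N1=(dead,v1) N1.N2=(alive,v0)
Op 8: gossip N2<->N0 -> N2.N0=(dead,v1) N2.N1=(dead,v1) N2.N2=(alive,v0) | N0.N0=(dead,v1) N0.N1=(dead,v1) N0.N2=(alive,v0)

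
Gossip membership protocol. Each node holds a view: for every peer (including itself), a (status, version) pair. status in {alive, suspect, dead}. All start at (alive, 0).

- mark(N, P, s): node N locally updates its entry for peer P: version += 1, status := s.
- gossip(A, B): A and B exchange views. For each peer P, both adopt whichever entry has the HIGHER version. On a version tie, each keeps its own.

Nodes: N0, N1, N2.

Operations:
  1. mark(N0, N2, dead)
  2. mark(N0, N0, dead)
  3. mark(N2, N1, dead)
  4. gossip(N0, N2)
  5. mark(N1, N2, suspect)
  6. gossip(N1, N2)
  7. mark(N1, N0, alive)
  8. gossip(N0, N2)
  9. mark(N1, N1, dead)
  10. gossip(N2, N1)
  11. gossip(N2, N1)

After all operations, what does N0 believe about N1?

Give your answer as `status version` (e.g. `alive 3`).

Answer: dead 1

Derivation:
Op 1: N0 marks N2=dead -> (dead,v1)
Op 2: N0 marks N0=dead -> (dead,v1)
Op 3: N2 marks N1=dead -> (dead,v1)
Op 4: gossip N0<->N2 -> N0.N0=(dead,v1) N0.N1=(dead,v1) N0.N2=(dead,v1) | N2.N0=(dead,v1) N2.N1=(dead,v1) N2.N2=(dead,v1)
Op 5: N1 marks N2=suspect -> (suspect,v1)
Op 6: gossip N1<->N2 -> N1.N0=(dead,v1) N1.N1=(dead,v1) N1.N2=(suspect,v1) | N2.N0=(dead,v1) N2.N1=(dead,v1) N2.N2=(dead,v1)
Op 7: N1 marks N0=alive -> (alive,v2)
Op 8: gossip N0<->N2 -> N0.N0=(dead,v1) N0.N1=(dead,v1) N0.N2=(dead,v1) | N2.N0=(dead,v1) N2.N1=(dead,v1) N2.N2=(dead,v1)
Op 9: N1 marks N1=dead -> (dead,v2)
Op 10: gossip N2<->N1 -> N2.N0=(alive,v2) N2.N1=(dead,v2) N2.N2=(dead,v1) | N1.N0=(alive,v2) N1.N1=(dead,v2) N1.N2=(suspect,v1)
Op 11: gossip N2<->N1 -> N2.N0=(alive,v2) N2.N1=(dead,v2) N2.N2=(dead,v1) | N1.N0=(alive,v2) N1.N1=(dead,v2) N1.N2=(suspect,v1)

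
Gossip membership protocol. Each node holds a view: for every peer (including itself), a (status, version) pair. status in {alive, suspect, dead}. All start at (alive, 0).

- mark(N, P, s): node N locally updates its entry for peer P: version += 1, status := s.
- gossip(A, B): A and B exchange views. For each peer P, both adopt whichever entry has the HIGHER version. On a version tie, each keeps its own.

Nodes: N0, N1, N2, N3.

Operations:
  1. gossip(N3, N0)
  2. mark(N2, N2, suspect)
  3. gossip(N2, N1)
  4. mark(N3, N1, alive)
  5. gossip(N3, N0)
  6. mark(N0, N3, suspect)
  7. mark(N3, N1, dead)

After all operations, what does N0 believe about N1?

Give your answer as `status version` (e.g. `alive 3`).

Op 1: gossip N3<->N0 -> N3.N0=(alive,v0) N3.N1=(alive,v0) N3.N2=(alive,v0) N3.N3=(alive,v0) | N0.N0=(alive,v0) N0.N1=(alive,v0) N0.N2=(alive,v0) N0.N3=(alive,v0)
Op 2: N2 marks N2=suspect -> (suspect,v1)
Op 3: gossip N2<->N1 -> N2.N0=(alive,v0) N2.N1=(alive,v0) N2.N2=(suspect,v1) N2.N3=(alive,v0) | N1.N0=(alive,v0) N1.N1=(alive,v0) N1.N2=(suspect,v1) N1.N3=(alive,v0)
Op 4: N3 marks N1=alive -> (alive,v1)
Op 5: gossip N3<->N0 -> N3.N0=(alive,v0) N3.N1=(alive,v1) N3.N2=(alive,v0) N3.N3=(alive,v0) | N0.N0=(alive,v0) N0.N1=(alive,v1) N0.N2=(alive,v0) N0.N3=(alive,v0)
Op 6: N0 marks N3=suspect -> (suspect,v1)
Op 7: N3 marks N1=dead -> (dead,v2)

Answer: alive 1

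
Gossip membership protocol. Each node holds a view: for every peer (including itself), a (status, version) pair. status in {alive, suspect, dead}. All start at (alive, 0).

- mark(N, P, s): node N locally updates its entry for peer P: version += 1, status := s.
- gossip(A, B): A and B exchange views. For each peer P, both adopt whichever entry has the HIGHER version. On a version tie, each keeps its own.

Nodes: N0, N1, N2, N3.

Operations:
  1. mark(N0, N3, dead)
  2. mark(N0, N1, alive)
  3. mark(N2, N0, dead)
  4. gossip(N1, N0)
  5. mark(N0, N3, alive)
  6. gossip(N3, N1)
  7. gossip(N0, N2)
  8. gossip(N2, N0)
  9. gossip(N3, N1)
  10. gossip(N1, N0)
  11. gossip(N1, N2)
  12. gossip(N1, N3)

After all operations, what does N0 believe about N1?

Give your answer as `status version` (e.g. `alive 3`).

Answer: alive 1

Derivation:
Op 1: N0 marks N3=dead -> (dead,v1)
Op 2: N0 marks N1=alive -> (alive,v1)
Op 3: N2 marks N0=dead -> (dead,v1)
Op 4: gossip N1<->N0 -> N1.N0=(alive,v0) N1.N1=(alive,v1) N1.N2=(alive,v0) N1.N3=(dead,v1) | N0.N0=(alive,v0) N0.N1=(alive,v1) N0.N2=(alive,v0) N0.N3=(dead,v1)
Op 5: N0 marks N3=alive -> (alive,v2)
Op 6: gossip N3<->N1 -> N3.N0=(alive,v0) N3.N1=(alive,v1) N3.N2=(alive,v0) N3.N3=(dead,v1) | N1.N0=(alive,v0) N1.N1=(alive,v1) N1.N2=(alive,v0) N1.N3=(dead,v1)
Op 7: gossip N0<->N2 -> N0.N0=(dead,v1) N0.N1=(alive,v1) N0.N2=(alive,v0) N0.N3=(alive,v2) | N2.N0=(dead,v1) N2.N1=(alive,v1) N2.N2=(alive,v0) N2.N3=(alive,v2)
Op 8: gossip N2<->N0 -> N2.N0=(dead,v1) N2.N1=(alive,v1) N2.N2=(alive,v0) N2.N3=(alive,v2) | N0.N0=(dead,v1) N0.N1=(alive,v1) N0.N2=(alive,v0) N0.N3=(alive,v2)
Op 9: gossip N3<->N1 -> N3.N0=(alive,v0) N3.N1=(alive,v1) N3.N2=(alive,v0) N3.N3=(dead,v1) | N1.N0=(alive,v0) N1.N1=(alive,v1) N1.N2=(alive,v0) N1.N3=(dead,v1)
Op 10: gossip N1<->N0 -> N1.N0=(dead,v1) N1.N1=(alive,v1) N1.N2=(alive,v0) N1.N3=(alive,v2) | N0.N0=(dead,v1) N0.N1=(alive,v1) N0.N2=(alive,v0) N0.N3=(alive,v2)
Op 11: gossip N1<->N2 -> N1.N0=(dead,v1) N1.N1=(alive,v1) N1.N2=(alive,v0) N1.N3=(alive,v2) | N2.N0=(dead,v1) N2.N1=(alive,v1) N2.N2=(alive,v0) N2.N3=(alive,v2)
Op 12: gossip N1<->N3 -> N1.N0=(dead,v1) N1.N1=(alive,v1) N1.N2=(alive,v0) N1.N3=(alive,v2) | N3.N0=(dead,v1) N3.N1=(alive,v1) N3.N2=(alive,v0) N3.N3=(alive,v2)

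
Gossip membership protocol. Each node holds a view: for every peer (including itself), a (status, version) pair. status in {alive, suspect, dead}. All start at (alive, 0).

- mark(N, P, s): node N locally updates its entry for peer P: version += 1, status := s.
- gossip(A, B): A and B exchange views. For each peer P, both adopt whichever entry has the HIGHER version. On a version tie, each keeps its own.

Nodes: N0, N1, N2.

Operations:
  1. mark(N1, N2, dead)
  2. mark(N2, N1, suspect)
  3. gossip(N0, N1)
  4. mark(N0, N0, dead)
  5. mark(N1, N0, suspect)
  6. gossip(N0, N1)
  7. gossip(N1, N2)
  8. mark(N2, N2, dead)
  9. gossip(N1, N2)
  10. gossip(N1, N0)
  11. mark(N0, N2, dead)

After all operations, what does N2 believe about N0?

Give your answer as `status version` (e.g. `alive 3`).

Op 1: N1 marks N2=dead -> (dead,v1)
Op 2: N2 marks N1=suspect -> (suspect,v1)
Op 3: gossip N0<->N1 -> N0.N0=(alive,v0) N0.N1=(alive,v0) N0.N2=(dead,v1) | N1.N0=(alive,v0) N1.N1=(alive,v0) N1.N2=(dead,v1)
Op 4: N0 marks N0=dead -> (dead,v1)
Op 5: N1 marks N0=suspect -> (suspect,v1)
Op 6: gossip N0<->N1 -> N0.N0=(dead,v1) N0.N1=(alive,v0) N0.N2=(dead,v1) | N1.N0=(suspect,v1) N1.N1=(alive,v0) N1.N2=(dead,v1)
Op 7: gossip N1<->N2 -> N1.N0=(suspect,v1) N1.N1=(suspect,v1) N1.N2=(dead,v1) | N2.N0=(suspect,v1) N2.N1=(suspect,v1) N2.N2=(dead,v1)
Op 8: N2 marks N2=dead -> (dead,v2)
Op 9: gossip N1<->N2 -> N1.N0=(suspect,v1) N1.N1=(suspect,v1) N1.N2=(dead,v2) | N2.N0=(suspect,v1) N2.N1=(suspect,v1) N2.N2=(dead,v2)
Op 10: gossip N1<->N0 -> N1.N0=(suspect,v1) N1.N1=(suspect,v1) N1.N2=(dead,v2) | N0.N0=(dead,v1) N0.N1=(suspect,v1) N0.N2=(dead,v2)
Op 11: N0 marks N2=dead -> (dead,v3)

Answer: suspect 1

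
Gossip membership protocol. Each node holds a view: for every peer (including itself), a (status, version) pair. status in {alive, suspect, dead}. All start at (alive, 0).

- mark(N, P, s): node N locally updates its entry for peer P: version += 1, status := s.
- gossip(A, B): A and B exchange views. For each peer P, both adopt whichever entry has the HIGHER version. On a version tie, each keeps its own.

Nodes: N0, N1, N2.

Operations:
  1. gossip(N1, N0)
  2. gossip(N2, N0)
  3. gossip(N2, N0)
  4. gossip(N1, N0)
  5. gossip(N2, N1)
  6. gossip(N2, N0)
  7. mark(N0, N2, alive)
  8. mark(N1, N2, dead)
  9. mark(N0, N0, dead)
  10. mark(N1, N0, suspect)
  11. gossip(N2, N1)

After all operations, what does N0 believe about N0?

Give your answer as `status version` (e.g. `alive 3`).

Op 1: gossip N1<->N0 -> N1.N0=(alive,v0) N1.N1=(alive,v0) N1.N2=(alive,v0) | N0.N0=(alive,v0) N0.N1=(alive,v0) N0.N2=(alive,v0)
Op 2: gossip N2<->N0 -> N2.N0=(alive,v0) N2.N1=(alive,v0) N2.N2=(alive,v0) | N0.N0=(alive,v0) N0.N1=(alive,v0) N0.N2=(alive,v0)
Op 3: gossip N2<->N0 -> N2.N0=(alive,v0) N2.N1=(alive,v0) N2.N2=(alive,v0) | N0.N0=(alive,v0) N0.N1=(alive,v0) N0.N2=(alive,v0)
Op 4: gossip N1<->N0 -> N1.N0=(alive,v0) N1.N1=(alive,v0) N1.N2=(alive,v0) | N0.N0=(alive,v0) N0.N1=(alive,v0) N0.N2=(alive,v0)
Op 5: gossip N2<->N1 -> N2.N0=(alive,v0) N2.N1=(alive,v0) N2.N2=(alive,v0) | N1.N0=(alive,v0) N1.N1=(alive,v0) N1.N2=(alive,v0)
Op 6: gossip N2<->N0 -> N2.N0=(alive,v0) N2.N1=(alive,v0) N2.N2=(alive,v0) | N0.N0=(alive,v0) N0.N1=(alive,v0) N0.N2=(alive,v0)
Op 7: N0 marks N2=alive -> (alive,v1)
Op 8: N1 marks N2=dead -> (dead,v1)
Op 9: N0 marks N0=dead -> (dead,v1)
Op 10: N1 marks N0=suspect -> (suspect,v1)
Op 11: gossip N2<->N1 -> N2.N0=(suspect,v1) N2.N1=(alive,v0) N2.N2=(dead,v1) | N1.N0=(suspect,v1) N1.N1=(alive,v0) N1.N2=(dead,v1)

Answer: dead 1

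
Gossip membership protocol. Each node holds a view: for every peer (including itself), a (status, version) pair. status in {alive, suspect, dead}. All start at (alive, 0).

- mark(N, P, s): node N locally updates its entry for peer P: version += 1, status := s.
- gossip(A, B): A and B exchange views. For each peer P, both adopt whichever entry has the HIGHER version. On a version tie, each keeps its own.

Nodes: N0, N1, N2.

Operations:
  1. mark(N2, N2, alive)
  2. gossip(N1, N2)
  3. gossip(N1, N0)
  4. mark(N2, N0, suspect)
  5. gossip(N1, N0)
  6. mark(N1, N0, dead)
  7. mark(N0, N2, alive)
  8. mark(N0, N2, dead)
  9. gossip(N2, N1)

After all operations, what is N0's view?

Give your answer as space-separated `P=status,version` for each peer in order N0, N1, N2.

Answer: N0=alive,0 N1=alive,0 N2=dead,3

Derivation:
Op 1: N2 marks N2=alive -> (alive,v1)
Op 2: gossip N1<->N2 -> N1.N0=(alive,v0) N1.N1=(alive,v0) N1.N2=(alive,v1) | N2.N0=(alive,v0) N2.N1=(alive,v0) N2.N2=(alive,v1)
Op 3: gossip N1<->N0 -> N1.N0=(alive,v0) N1.N1=(alive,v0) N1.N2=(alive,v1) | N0.N0=(alive,v0) N0.N1=(alive,v0) N0.N2=(alive,v1)
Op 4: N2 marks N0=suspect -> (suspect,v1)
Op 5: gossip N1<->N0 -> N1.N0=(alive,v0) N1.N1=(alive,v0) N1.N2=(alive,v1) | N0.N0=(alive,v0) N0.N1=(alive,v0) N0.N2=(alive,v1)
Op 6: N1 marks N0=dead -> (dead,v1)
Op 7: N0 marks N2=alive -> (alive,v2)
Op 8: N0 marks N2=dead -> (dead,v3)
Op 9: gossip N2<->N1 -> N2.N0=(suspect,v1) N2.N1=(alive,v0) N2.N2=(alive,v1) | N1.N0=(dead,v1) N1.N1=(alive,v0) N1.N2=(alive,v1)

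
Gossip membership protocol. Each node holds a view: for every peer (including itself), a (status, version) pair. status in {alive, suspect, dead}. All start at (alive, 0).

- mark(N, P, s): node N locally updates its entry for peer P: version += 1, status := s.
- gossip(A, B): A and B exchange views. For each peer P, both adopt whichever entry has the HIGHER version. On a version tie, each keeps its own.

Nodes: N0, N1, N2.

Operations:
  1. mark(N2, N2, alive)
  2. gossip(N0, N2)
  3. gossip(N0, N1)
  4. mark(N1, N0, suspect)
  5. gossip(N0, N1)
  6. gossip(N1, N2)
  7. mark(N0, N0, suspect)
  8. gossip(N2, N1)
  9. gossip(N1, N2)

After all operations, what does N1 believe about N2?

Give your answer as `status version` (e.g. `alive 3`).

Answer: alive 1

Derivation:
Op 1: N2 marks N2=alive -> (alive,v1)
Op 2: gossip N0<->N2 -> N0.N0=(alive,v0) N0.N1=(alive,v0) N0.N2=(alive,v1) | N2.N0=(alive,v0) N2.N1=(alive,v0) N2.N2=(alive,v1)
Op 3: gossip N0<->N1 -> N0.N0=(alive,v0) N0.N1=(alive,v0) N0.N2=(alive,v1) | N1.N0=(alive,v0) N1.N1=(alive,v0) N1.N2=(alive,v1)
Op 4: N1 marks N0=suspect -> (suspect,v1)
Op 5: gossip N0<->N1 -> N0.N0=(suspect,v1) N0.N1=(alive,v0) N0.N2=(alive,v1) | N1.N0=(suspect,v1) N1.N1=(alive,v0) N1.N2=(alive,v1)
Op 6: gossip N1<->N2 -> N1.N0=(suspect,v1) N1.N1=(alive,v0) N1.N2=(alive,v1) | N2.N0=(suspect,v1) N2.N1=(alive,v0) N2.N2=(alive,v1)
Op 7: N0 marks N0=suspect -> (suspect,v2)
Op 8: gossip N2<->N1 -> N2.N0=(suspect,v1) N2.N1=(alive,v0) N2.N2=(alive,v1) | N1.N0=(suspect,v1) N1.N1=(alive,v0) N1.N2=(alive,v1)
Op 9: gossip N1<->N2 -> N1.N0=(suspect,v1) N1.N1=(alive,v0) N1.N2=(alive,v1) | N2.N0=(suspect,v1) N2.N1=(alive,v0) N2.N2=(alive,v1)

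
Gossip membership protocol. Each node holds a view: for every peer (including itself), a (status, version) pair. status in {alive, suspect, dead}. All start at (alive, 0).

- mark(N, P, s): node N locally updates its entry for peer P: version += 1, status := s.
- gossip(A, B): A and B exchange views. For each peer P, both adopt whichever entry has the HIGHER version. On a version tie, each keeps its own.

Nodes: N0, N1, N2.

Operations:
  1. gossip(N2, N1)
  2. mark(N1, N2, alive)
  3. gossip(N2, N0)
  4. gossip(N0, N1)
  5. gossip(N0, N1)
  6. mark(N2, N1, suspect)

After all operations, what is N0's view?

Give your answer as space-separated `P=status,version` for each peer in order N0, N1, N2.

Answer: N0=alive,0 N1=alive,0 N2=alive,1

Derivation:
Op 1: gossip N2<->N1 -> N2.N0=(alive,v0) N2.N1=(alive,v0) N2.N2=(alive,v0) | N1.N0=(alive,v0) N1.N1=(alive,v0) N1.N2=(alive,v0)
Op 2: N1 marks N2=alive -> (alive,v1)
Op 3: gossip N2<->N0 -> N2.N0=(alive,v0) N2.N1=(alive,v0) N2.N2=(alive,v0) | N0.N0=(alive,v0) N0.N1=(alive,v0) N0.N2=(alive,v0)
Op 4: gossip N0<->N1 -> N0.N0=(alive,v0) N0.N1=(alive,v0) N0.N2=(alive,v1) | N1.N0=(alive,v0) N1.N1=(alive,v0) N1.N2=(alive,v1)
Op 5: gossip N0<->N1 -> N0.N0=(alive,v0) N0.N1=(alive,v0) N0.N2=(alive,v1) | N1.N0=(alive,v0) N1.N1=(alive,v0) N1.N2=(alive,v1)
Op 6: N2 marks N1=suspect -> (suspect,v1)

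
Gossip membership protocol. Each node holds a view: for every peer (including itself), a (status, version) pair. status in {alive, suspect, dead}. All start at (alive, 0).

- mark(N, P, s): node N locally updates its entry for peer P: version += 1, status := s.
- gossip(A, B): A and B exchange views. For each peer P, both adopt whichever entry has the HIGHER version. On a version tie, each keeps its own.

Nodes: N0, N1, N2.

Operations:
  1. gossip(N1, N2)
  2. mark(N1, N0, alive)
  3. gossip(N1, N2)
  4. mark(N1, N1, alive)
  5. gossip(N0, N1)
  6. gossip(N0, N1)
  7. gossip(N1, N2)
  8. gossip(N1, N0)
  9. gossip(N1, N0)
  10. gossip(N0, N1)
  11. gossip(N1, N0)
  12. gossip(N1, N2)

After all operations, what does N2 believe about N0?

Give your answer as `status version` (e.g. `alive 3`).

Answer: alive 1

Derivation:
Op 1: gossip N1<->N2 -> N1.N0=(alive,v0) N1.N1=(alive,v0) N1.N2=(alive,v0) | N2.N0=(alive,v0) N2.N1=(alive,v0) N2.N2=(alive,v0)
Op 2: N1 marks N0=alive -> (alive,v1)
Op 3: gossip N1<->N2 -> N1.N0=(alive,v1) N1.N1=(alive,v0) N1.N2=(alive,v0) | N2.N0=(alive,v1) N2.N1=(alive,v0) N2.N2=(alive,v0)
Op 4: N1 marks N1=alive -> (alive,v1)
Op 5: gossip N0<->N1 -> N0.N0=(alive,v1) N0.N1=(alive,v1) N0.N2=(alive,v0) | N1.N0=(alive,v1) N1.N1=(alive,v1) N1.N2=(alive,v0)
Op 6: gossip N0<->N1 -> N0.N0=(alive,v1) N0.N1=(alive,v1) N0.N2=(alive,v0) | N1.N0=(alive,v1) N1.N1=(alive,v1) N1.N2=(alive,v0)
Op 7: gossip N1<->N2 -> N1.N0=(alive,v1) N1.N1=(alive,v1) N1.N2=(alive,v0) | N2.N0=(alive,v1) N2.N1=(alive,v1) N2.N2=(alive,v0)
Op 8: gossip N1<->N0 -> N1.N0=(alive,v1) N1.N1=(alive,v1) N1.N2=(alive,v0) | N0.N0=(alive,v1) N0.N1=(alive,v1) N0.N2=(alive,v0)
Op 9: gossip N1<->N0 -> N1.N0=(alive,v1) N1.N1=(alive,v1) N1.N2=(alive,v0) | N0.N0=(alive,v1) N0.N1=(alive,v1) N0.N2=(alive,v0)
Op 10: gossip N0<->N1 -> N0.N0=(alive,v1) N0.N1=(alive,v1) N0.N2=(alive,v0) | N1.N0=(alive,v1) N1.N1=(alive,v1) N1.N2=(alive,v0)
Op 11: gossip N1<->N0 -> N1.N0=(alive,v1) N1.N1=(alive,v1) N1.N2=(alive,v0) | N0.N0=(alive,v1) N0.N1=(alive,v1) N0.N2=(alive,v0)
Op 12: gossip N1<->N2 -> N1.N0=(alive,v1) N1.N1=(alive,v1) N1.N2=(alive,v0) | N2.N0=(alive,v1) N2.N1=(alive,v1) N2.N2=(alive,v0)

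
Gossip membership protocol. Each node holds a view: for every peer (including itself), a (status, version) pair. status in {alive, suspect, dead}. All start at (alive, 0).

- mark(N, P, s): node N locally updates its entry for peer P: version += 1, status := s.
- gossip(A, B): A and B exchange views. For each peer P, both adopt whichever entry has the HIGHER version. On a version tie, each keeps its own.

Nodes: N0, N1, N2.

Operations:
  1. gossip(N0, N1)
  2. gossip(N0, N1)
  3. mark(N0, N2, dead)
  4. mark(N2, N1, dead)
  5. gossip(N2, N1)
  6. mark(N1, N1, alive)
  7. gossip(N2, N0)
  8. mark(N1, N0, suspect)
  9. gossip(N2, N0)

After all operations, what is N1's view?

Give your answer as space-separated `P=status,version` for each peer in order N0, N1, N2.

Answer: N0=suspect,1 N1=alive,2 N2=alive,0

Derivation:
Op 1: gossip N0<->N1 -> N0.N0=(alive,v0) N0.N1=(alive,v0) N0.N2=(alive,v0) | N1.N0=(alive,v0) N1.N1=(alive,v0) N1.N2=(alive,v0)
Op 2: gossip N0<->N1 -> N0.N0=(alive,v0) N0.N1=(alive,v0) N0.N2=(alive,v0) | N1.N0=(alive,v0) N1.N1=(alive,v0) N1.N2=(alive,v0)
Op 3: N0 marks N2=dead -> (dead,v1)
Op 4: N2 marks N1=dead -> (dead,v1)
Op 5: gossip N2<->N1 -> N2.N0=(alive,v0) N2.N1=(dead,v1) N2.N2=(alive,v0) | N1.N0=(alive,v0) N1.N1=(dead,v1) N1.N2=(alive,v0)
Op 6: N1 marks N1=alive -> (alive,v2)
Op 7: gossip N2<->N0 -> N2.N0=(alive,v0) N2.N1=(dead,v1) N2.N2=(dead,v1) | N0.N0=(alive,v0) N0.N1=(dead,v1) N0.N2=(dead,v1)
Op 8: N1 marks N0=suspect -> (suspect,v1)
Op 9: gossip N2<->N0 -> N2.N0=(alive,v0) N2.N1=(dead,v1) N2.N2=(dead,v1) | N0.N0=(alive,v0) N0.N1=(dead,v1) N0.N2=(dead,v1)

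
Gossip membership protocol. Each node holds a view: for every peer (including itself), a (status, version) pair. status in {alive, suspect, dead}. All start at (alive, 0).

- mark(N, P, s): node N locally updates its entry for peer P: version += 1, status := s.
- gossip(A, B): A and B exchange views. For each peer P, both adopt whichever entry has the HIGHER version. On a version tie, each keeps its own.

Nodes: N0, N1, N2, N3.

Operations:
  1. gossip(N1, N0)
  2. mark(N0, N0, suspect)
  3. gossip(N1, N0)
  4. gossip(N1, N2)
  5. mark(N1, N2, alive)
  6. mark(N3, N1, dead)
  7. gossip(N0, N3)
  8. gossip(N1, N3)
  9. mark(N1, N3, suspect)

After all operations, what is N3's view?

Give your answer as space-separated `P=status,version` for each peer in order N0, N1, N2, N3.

Answer: N0=suspect,1 N1=dead,1 N2=alive,1 N3=alive,0

Derivation:
Op 1: gossip N1<->N0 -> N1.N0=(alive,v0) N1.N1=(alive,v0) N1.N2=(alive,v0) N1.N3=(alive,v0) | N0.N0=(alive,v0) N0.N1=(alive,v0) N0.N2=(alive,v0) N0.N3=(alive,v0)
Op 2: N0 marks N0=suspect -> (suspect,v1)
Op 3: gossip N1<->N0 -> N1.N0=(suspect,v1) N1.N1=(alive,v0) N1.N2=(alive,v0) N1.N3=(alive,v0) | N0.N0=(suspect,v1) N0.N1=(alive,v0) N0.N2=(alive,v0) N0.N3=(alive,v0)
Op 4: gossip N1<->N2 -> N1.N0=(suspect,v1) N1.N1=(alive,v0) N1.N2=(alive,v0) N1.N3=(alive,v0) | N2.N0=(suspect,v1) N2.N1=(alive,v0) N2.N2=(alive,v0) N2.N3=(alive,v0)
Op 5: N1 marks N2=alive -> (alive,v1)
Op 6: N3 marks N1=dead -> (dead,v1)
Op 7: gossip N0<->N3 -> N0.N0=(suspect,v1) N0.N1=(dead,v1) N0.N2=(alive,v0) N0.N3=(alive,v0) | N3.N0=(suspect,v1) N3.N1=(dead,v1) N3.N2=(alive,v0) N3.N3=(alive,v0)
Op 8: gossip N1<->N3 -> N1.N0=(suspect,v1) N1.N1=(dead,v1) N1.N2=(alive,v1) N1.N3=(alive,v0) | N3.N0=(suspect,v1) N3.N1=(dead,v1) N3.N2=(alive,v1) N3.N3=(alive,v0)
Op 9: N1 marks N3=suspect -> (suspect,v1)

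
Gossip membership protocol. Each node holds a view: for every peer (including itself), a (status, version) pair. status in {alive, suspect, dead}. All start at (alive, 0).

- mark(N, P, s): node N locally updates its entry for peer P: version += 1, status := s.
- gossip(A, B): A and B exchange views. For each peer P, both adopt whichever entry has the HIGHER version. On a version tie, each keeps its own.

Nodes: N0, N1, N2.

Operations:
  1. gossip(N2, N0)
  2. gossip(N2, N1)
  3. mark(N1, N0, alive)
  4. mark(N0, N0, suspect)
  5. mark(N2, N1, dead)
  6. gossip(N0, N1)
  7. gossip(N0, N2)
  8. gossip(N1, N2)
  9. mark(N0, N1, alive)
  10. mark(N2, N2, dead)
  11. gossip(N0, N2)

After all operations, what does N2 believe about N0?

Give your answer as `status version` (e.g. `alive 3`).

Answer: suspect 1

Derivation:
Op 1: gossip N2<->N0 -> N2.N0=(alive,v0) N2.N1=(alive,v0) N2.N2=(alive,v0) | N0.N0=(alive,v0) N0.N1=(alive,v0) N0.N2=(alive,v0)
Op 2: gossip N2<->N1 -> N2.N0=(alive,v0) N2.N1=(alive,v0) N2.N2=(alive,v0) | N1.N0=(alive,v0) N1.N1=(alive,v0) N1.N2=(alive,v0)
Op 3: N1 marks N0=alive -> (alive,v1)
Op 4: N0 marks N0=suspect -> (suspect,v1)
Op 5: N2 marks N1=dead -> (dead,v1)
Op 6: gossip N0<->N1 -> N0.N0=(suspect,v1) N0.N1=(alive,v0) N0.N2=(alive,v0) | N1.N0=(alive,v1) N1.N1=(alive,v0) N1.N2=(alive,v0)
Op 7: gossip N0<->N2 -> N0.N0=(suspect,v1) N0.N1=(dead,v1) N0.N2=(alive,v0) | N2.N0=(suspect,v1) N2.N1=(dead,v1) N2.N2=(alive,v0)
Op 8: gossip N1<->N2 -> N1.N0=(alive,v1) N1.N1=(dead,v1) N1.N2=(alive,v0) | N2.N0=(suspect,v1) N2.N1=(dead,v1) N2.N2=(alive,v0)
Op 9: N0 marks N1=alive -> (alive,v2)
Op 10: N2 marks N2=dead -> (dead,v1)
Op 11: gossip N0<->N2 -> N0.N0=(suspect,v1) N0.N1=(alive,v2) N0.N2=(dead,v1) | N2.N0=(suspect,v1) N2.N1=(alive,v2) N2.N2=(dead,v1)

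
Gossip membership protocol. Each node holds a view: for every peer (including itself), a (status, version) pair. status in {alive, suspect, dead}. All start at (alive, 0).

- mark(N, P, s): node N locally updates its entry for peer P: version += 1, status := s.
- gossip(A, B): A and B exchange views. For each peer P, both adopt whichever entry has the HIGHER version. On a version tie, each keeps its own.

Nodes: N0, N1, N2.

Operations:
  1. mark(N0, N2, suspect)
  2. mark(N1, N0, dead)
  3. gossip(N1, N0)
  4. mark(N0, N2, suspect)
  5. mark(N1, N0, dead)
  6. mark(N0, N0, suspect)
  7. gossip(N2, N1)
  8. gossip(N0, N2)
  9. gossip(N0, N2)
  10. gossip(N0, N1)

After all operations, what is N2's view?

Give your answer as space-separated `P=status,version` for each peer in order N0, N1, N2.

Op 1: N0 marks N2=suspect -> (suspect,v1)
Op 2: N1 marks N0=dead -> (dead,v1)
Op 3: gossip N1<->N0 -> N1.N0=(dead,v1) N1.N1=(alive,v0) N1.N2=(suspect,v1) | N0.N0=(dead,v1) N0.N1=(alive,v0) N0.N2=(suspect,v1)
Op 4: N0 marks N2=suspect -> (suspect,v2)
Op 5: N1 marks N0=dead -> (dead,v2)
Op 6: N0 marks N0=suspect -> (suspect,v2)
Op 7: gossip N2<->N1 -> N2.N0=(dead,v2) N2.N1=(alive,v0) N2.N2=(suspect,v1) | N1.N0=(dead,v2) N1.N1=(alive,v0) N1.N2=(suspect,v1)
Op 8: gossip N0<->N2 -> N0.N0=(suspect,v2) N0.N1=(alive,v0) N0.N2=(suspect,v2) | N2.N0=(dead,v2) N2.N1=(alive,v0) N2.N2=(suspect,v2)
Op 9: gossip N0<->N2 -> N0.N0=(suspect,v2) N0.N1=(alive,v0) N0.N2=(suspect,v2) | N2.N0=(dead,v2) N2.N1=(alive,v0) N2.N2=(suspect,v2)
Op 10: gossip N0<->N1 -> N0.N0=(suspect,v2) N0.N1=(alive,v0) N0.N2=(suspect,v2) | N1.N0=(dead,v2) N1.N1=(alive,v0) N1.N2=(suspect,v2)

Answer: N0=dead,2 N1=alive,0 N2=suspect,2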